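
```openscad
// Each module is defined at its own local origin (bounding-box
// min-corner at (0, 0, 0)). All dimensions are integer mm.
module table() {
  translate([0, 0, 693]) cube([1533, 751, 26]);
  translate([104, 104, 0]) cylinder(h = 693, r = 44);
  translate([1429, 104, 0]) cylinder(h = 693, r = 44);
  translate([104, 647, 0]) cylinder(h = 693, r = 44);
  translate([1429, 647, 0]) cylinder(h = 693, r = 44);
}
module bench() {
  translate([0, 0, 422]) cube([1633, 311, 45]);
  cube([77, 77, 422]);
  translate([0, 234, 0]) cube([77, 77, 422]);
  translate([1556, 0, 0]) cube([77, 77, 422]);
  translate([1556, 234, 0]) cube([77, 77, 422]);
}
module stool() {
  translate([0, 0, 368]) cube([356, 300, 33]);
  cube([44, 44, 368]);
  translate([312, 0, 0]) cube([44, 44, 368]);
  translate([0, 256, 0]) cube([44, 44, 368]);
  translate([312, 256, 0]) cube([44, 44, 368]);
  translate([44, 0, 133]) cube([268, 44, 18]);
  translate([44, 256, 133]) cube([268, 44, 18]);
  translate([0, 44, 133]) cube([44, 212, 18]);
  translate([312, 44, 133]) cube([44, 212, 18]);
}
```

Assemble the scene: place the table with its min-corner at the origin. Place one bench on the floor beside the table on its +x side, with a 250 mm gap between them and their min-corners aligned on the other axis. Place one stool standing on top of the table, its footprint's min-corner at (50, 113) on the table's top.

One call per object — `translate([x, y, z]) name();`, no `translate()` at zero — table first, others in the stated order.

table();
translate([1783, 0, 0]) bench();
translate([50, 113, 719]) stool();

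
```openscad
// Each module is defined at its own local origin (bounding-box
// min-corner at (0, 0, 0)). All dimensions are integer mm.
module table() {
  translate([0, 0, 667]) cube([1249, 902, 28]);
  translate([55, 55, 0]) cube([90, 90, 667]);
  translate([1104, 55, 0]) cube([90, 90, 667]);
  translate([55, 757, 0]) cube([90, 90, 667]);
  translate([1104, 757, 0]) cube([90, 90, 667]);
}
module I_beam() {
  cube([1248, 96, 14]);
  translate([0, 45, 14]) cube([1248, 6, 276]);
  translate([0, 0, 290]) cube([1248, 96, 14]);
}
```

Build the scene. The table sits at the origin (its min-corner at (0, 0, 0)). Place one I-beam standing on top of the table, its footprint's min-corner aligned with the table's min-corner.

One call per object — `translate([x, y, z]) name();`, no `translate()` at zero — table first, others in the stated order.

table();
translate([0, 0, 695]) I_beam();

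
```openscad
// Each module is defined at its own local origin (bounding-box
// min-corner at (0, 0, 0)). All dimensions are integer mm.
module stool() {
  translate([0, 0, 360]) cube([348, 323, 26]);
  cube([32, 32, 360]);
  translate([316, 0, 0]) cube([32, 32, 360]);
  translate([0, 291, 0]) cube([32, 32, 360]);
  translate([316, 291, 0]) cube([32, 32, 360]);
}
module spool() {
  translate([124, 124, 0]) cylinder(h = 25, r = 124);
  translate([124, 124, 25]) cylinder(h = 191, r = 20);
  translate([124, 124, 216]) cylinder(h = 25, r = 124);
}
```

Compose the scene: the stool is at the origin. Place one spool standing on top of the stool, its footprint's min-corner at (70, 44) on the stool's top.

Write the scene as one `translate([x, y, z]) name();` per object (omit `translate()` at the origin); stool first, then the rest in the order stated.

stool();
translate([70, 44, 386]) spool();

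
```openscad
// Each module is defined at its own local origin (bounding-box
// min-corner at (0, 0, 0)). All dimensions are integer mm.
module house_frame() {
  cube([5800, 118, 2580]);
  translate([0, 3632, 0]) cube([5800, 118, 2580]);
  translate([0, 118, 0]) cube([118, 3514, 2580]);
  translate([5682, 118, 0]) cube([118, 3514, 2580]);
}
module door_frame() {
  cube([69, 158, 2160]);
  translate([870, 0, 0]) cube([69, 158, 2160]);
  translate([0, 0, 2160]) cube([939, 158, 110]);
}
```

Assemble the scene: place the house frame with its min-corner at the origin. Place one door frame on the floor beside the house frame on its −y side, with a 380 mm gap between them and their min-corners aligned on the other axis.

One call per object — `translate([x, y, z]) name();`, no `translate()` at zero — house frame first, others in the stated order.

house_frame();
translate([0, -538, 0]) door_frame();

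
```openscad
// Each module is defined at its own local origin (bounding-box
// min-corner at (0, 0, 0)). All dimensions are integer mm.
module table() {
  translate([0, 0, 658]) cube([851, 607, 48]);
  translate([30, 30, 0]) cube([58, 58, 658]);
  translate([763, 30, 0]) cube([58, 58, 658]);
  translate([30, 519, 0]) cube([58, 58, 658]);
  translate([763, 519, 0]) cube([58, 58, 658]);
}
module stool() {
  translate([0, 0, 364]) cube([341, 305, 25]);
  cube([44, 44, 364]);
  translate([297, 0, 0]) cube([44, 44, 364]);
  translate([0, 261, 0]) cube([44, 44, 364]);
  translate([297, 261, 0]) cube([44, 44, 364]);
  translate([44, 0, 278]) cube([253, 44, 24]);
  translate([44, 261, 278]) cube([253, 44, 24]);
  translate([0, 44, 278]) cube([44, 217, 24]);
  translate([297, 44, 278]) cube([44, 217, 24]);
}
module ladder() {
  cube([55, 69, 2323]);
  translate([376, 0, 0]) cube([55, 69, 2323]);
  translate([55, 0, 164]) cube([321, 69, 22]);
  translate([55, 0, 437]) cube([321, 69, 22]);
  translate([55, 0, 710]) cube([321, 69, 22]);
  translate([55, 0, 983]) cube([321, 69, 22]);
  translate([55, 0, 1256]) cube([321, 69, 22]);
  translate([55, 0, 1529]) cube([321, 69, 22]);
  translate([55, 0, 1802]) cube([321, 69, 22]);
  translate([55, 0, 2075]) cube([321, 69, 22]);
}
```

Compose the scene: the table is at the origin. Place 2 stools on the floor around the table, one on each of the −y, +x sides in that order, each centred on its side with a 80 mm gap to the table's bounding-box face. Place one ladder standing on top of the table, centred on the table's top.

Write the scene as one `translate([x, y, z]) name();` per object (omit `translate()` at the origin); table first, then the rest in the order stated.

table();
translate([255, -385, 0]) stool();
translate([931, 151, 0]) stool();
translate([210, 269, 706]) ladder();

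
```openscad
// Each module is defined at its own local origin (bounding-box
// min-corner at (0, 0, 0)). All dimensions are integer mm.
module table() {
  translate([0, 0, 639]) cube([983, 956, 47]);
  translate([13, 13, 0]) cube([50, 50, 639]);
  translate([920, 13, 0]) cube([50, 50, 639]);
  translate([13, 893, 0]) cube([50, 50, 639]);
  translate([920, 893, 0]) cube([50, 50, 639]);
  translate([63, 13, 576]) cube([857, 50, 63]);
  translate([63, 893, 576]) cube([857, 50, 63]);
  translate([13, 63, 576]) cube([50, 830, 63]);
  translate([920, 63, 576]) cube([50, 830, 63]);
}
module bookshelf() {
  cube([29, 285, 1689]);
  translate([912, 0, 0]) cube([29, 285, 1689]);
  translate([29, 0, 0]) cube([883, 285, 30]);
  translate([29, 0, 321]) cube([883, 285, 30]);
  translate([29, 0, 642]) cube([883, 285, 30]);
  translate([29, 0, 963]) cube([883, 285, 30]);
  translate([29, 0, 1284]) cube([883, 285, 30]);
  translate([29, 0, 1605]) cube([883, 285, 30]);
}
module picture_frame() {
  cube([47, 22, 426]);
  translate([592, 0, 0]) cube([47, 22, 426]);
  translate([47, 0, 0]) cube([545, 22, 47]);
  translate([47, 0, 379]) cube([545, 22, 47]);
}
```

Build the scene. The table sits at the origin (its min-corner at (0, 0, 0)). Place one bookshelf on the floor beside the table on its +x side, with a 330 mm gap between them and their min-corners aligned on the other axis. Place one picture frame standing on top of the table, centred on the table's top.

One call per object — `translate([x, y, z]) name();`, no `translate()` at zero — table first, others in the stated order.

table();
translate([1313, 0, 0]) bookshelf();
translate([172, 467, 686]) picture_frame();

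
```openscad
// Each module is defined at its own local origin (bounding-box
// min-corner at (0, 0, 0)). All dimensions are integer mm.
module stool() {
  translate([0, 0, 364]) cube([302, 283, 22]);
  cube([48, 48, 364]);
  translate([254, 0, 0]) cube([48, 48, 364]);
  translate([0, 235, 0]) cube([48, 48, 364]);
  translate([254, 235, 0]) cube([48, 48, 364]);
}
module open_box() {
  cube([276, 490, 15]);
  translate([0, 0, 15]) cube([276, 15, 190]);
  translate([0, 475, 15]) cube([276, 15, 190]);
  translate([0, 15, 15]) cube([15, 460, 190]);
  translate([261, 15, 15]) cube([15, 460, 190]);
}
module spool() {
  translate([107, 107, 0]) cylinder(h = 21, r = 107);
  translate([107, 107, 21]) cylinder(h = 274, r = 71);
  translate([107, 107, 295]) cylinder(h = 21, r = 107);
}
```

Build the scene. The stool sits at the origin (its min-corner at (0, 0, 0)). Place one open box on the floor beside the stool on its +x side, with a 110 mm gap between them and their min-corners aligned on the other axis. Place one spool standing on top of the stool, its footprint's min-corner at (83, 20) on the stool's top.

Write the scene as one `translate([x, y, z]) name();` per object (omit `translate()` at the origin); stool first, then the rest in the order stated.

stool();
translate([412, 0, 0]) open_box();
translate([83, 20, 386]) spool();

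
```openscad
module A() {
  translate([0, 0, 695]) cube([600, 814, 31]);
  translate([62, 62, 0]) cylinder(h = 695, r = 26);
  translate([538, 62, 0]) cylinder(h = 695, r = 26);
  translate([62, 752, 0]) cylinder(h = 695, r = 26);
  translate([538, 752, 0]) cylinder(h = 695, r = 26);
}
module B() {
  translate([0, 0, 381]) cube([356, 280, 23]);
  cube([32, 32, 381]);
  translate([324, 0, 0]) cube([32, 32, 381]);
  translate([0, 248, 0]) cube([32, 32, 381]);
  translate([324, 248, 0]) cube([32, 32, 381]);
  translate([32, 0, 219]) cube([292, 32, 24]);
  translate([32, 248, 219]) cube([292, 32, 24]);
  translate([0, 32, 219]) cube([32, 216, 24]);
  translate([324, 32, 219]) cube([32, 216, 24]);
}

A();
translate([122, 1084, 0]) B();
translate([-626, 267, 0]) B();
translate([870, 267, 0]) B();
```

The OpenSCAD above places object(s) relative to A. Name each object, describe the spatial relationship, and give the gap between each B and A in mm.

Each stool's nearest face is 270 mm from the table's bounding box.

A is a table. B is a stool. Three stools sit around the table at the +y, −x, +x sides. The gap between each stool and the table is 270 mm.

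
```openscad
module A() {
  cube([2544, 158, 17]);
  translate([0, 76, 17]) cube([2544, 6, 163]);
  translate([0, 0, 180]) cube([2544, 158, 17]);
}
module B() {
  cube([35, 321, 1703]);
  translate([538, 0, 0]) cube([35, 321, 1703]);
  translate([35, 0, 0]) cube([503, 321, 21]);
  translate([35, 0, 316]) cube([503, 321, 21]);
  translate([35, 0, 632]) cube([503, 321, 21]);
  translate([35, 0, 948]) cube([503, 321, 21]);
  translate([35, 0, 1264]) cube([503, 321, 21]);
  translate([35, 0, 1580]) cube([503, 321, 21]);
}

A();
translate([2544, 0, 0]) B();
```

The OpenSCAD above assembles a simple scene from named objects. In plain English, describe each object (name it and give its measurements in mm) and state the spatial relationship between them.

A is an I-beam lying along x, 2544 mm long. Overall section height 197 mm. Two flanges 158 mm wide (y) and 17 mm thick, one on the floor and one at the top; a web 6 mm thick runs between them, centred on the flange width.

B is a bookshelf 573 mm wide overall, 321 mm deep and 1703 mm tall. The two sides are 35 mm thick vertical panels. 6 horizontal shelves of 21 mm thickness span between the inner faces of the sides; the lowest shelf sits on the floor and shelves are stacked with a clear vertical gap of 295 mm between each pair.

The bookshelf is against the I-beam's +x side, with their −y faces flush.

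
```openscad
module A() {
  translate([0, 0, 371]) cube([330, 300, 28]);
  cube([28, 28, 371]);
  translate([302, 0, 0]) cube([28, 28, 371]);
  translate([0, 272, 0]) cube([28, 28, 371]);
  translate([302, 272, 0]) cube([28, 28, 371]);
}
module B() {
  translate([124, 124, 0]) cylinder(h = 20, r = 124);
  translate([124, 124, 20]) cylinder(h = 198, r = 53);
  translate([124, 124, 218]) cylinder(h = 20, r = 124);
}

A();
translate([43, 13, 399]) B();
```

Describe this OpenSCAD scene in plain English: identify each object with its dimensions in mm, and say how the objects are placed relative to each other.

A is a four-legged stool. The seat is a 330×300×28 mm slab whose top surface is at z = 399 mm; four square legs, each 28×28 mm in cross-section, run from the floor (z = 0) to the underside of the seat, each flush with a corner of the seat.

B is a spool: two coaxial disc flanges of radius 124 mm and thickness 20 mm, joined by a core cylinder of radius 53 mm and height 198 mm. The lower flange rests on z = 0 and the three cylinders share a vertical axis.

The spool is on top of the stool.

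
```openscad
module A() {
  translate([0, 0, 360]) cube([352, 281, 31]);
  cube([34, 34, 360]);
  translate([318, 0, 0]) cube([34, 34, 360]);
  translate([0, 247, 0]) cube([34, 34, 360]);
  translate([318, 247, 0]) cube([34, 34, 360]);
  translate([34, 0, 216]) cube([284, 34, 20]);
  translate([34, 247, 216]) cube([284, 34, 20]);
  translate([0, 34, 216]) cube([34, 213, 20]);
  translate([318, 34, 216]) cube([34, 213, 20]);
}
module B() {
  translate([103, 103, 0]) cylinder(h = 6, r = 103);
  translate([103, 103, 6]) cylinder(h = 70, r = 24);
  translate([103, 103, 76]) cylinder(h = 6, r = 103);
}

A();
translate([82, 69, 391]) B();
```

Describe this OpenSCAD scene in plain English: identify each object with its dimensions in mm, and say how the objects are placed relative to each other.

A is a simple wooden stool: a rectangular seat 352 mm (x) by 281 mm (y), 31 mm thick, top face at z = 391 mm, on four square legs, each 34×34 mm in cross-section. The legs rest on z = 0, each flush with a corner of the seat. Four stretchers, 34 mm wide and 20 mm tall, connect adjacent legs with their undersides at z = 216 mm, each running between the inner faces of the legs it joins and aligned with the legs' outer faces on the other axis.

B is a spool: two coaxial disc flanges of radius 103 mm and thickness 6 mm, joined by a core cylinder of radius 24 mm and height 70 mm. The lower flange rests on z = 0 and the three cylinders share a vertical axis.

The spool is on top of the stool.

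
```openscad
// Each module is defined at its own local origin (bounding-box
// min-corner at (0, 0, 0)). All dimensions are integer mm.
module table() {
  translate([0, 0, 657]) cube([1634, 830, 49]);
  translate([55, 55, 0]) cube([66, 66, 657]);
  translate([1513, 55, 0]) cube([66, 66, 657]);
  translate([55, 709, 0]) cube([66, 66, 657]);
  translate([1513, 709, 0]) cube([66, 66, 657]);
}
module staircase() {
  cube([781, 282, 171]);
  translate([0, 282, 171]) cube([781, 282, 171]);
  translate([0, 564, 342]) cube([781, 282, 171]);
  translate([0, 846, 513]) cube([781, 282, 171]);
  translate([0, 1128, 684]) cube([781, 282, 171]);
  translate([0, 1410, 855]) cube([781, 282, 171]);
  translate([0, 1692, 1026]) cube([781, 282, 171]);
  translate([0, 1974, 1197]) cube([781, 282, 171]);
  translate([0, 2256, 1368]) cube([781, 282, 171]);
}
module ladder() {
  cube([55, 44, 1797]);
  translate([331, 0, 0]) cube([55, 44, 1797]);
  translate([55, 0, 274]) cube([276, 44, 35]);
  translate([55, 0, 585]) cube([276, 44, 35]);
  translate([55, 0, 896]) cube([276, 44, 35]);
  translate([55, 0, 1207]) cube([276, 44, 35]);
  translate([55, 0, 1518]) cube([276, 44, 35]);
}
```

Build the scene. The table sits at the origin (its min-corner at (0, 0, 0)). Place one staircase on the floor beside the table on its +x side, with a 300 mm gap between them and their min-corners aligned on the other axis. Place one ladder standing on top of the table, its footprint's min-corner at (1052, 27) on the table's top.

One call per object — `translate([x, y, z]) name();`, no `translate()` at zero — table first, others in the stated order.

table();
translate([1934, 0, 0]) staircase();
translate([1052, 27, 706]) ladder();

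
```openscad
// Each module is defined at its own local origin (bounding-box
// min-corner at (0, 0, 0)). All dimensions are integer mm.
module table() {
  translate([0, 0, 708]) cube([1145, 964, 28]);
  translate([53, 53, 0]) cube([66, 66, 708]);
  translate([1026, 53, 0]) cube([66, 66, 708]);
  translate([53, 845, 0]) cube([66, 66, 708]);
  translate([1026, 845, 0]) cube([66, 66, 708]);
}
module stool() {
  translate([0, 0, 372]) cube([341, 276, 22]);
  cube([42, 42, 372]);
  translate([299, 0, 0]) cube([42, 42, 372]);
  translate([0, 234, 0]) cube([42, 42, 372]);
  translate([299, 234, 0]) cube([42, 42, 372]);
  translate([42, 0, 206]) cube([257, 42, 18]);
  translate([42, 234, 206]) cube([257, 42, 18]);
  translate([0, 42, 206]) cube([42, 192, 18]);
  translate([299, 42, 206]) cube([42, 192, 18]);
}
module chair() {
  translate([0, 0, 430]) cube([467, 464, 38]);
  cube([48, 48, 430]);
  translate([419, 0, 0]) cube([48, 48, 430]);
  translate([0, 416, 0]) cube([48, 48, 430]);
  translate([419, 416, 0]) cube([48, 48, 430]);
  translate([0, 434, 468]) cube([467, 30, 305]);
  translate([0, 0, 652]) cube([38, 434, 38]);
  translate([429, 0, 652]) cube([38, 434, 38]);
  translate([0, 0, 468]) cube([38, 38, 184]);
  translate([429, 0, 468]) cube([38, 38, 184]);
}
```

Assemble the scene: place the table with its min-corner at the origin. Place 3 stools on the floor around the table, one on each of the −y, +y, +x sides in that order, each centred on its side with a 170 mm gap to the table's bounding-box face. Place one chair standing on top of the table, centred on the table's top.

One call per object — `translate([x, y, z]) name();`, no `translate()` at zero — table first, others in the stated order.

table();
translate([402, -446, 0]) stool();
translate([402, 1134, 0]) stool();
translate([1315, 344, 0]) stool();
translate([339, 250, 736]) chair();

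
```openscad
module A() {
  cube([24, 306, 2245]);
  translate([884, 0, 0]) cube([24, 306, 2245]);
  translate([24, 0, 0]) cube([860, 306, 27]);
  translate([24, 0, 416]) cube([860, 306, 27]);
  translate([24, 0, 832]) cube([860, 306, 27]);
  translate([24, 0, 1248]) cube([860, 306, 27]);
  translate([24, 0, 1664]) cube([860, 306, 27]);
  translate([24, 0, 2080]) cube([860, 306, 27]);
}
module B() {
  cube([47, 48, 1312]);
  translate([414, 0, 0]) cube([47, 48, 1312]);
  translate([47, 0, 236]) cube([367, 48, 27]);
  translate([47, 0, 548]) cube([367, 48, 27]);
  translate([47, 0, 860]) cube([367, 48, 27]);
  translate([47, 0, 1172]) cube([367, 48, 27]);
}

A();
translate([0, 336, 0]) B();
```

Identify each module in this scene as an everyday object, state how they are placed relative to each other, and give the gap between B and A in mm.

A is a bookshelf. B is a ladder. The ladder is on the floor beside the bookshelf on its +y side. The gap between the ladder and the bookshelf is 30 mm.

The ladder's nearest face is 30 mm from the bookshelf's +y face.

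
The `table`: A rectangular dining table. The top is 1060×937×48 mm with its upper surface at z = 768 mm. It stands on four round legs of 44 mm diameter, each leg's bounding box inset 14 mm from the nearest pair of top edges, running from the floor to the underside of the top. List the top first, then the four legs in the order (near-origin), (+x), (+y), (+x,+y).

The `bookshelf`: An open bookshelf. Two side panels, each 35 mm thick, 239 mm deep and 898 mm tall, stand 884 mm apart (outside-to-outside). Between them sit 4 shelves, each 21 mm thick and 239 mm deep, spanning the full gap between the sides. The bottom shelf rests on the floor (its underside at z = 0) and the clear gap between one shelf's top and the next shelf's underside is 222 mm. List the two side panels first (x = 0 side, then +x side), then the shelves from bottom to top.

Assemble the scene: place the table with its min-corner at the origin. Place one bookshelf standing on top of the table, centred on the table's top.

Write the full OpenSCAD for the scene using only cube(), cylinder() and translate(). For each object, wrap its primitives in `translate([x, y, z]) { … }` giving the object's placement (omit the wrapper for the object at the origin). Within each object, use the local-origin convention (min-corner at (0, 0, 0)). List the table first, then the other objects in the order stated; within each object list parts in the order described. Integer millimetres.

translate([0, 0, 720]) cube([1060, 937, 48]);
translate([36, 36, 0]) cylinder(h = 720, r = 22);
translate([1024, 36, 0]) cylinder(h = 720, r = 22);
translate([36, 901, 0]) cylinder(h = 720, r = 22);
translate([1024, 901, 0]) cylinder(h = 720, r = 22);
translate([88, 349, 768]) {
  cube([35, 239, 898]);
  translate([849, 0, 0]) cube([35, 239, 898]);
  translate([35, 0, 0]) cube([814, 239, 21]);
  translate([35, 0, 243]) cube([814, 239, 21]);
  translate([35, 0, 486]) cube([814, 239, 21]);
  translate([35, 0, 729]) cube([814, 239, 21]);
}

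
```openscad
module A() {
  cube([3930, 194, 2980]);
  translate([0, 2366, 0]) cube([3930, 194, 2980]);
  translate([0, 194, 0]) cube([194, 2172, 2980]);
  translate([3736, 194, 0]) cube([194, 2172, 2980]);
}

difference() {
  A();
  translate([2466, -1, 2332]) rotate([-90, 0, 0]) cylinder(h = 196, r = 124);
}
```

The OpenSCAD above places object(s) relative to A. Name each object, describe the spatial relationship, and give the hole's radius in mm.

A is a house frame. The house frame has a circular hole through its front wall. The hole's radius is 124 mm.

The subtracted cylinder has r = 124 mm.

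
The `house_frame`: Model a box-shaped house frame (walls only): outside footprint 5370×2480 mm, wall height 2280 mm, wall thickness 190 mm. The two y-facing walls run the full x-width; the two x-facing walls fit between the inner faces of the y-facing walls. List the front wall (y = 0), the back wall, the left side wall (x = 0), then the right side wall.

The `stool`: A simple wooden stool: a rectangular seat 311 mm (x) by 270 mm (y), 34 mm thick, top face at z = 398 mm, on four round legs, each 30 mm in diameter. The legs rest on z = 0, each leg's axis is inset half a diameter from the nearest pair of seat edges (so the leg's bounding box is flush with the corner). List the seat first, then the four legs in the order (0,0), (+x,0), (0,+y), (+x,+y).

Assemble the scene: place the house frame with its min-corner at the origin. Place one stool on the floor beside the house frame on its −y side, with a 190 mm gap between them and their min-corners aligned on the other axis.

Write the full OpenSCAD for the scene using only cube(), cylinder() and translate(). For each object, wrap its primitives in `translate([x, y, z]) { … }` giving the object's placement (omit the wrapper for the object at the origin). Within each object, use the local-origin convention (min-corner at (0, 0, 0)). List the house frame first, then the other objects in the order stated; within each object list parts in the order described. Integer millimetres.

cube([5370, 190, 2280]);
translate([0, 2290, 0]) cube([5370, 190, 2280]);
translate([0, 190, 0]) cube([190, 2100, 2280]);
translate([5180, 190, 0]) cube([190, 2100, 2280]);
translate([0, -460, 0]) {
  translate([0, 0, 364]) cube([311, 270, 34]);
  translate([15, 15, 0]) cylinder(h = 364, r = 15);
  translate([296, 15, 0]) cylinder(h = 364, r = 15);
  translate([15, 255, 0]) cylinder(h = 364, r = 15);
  translate([296, 255, 0]) cylinder(h = 364, r = 15);
}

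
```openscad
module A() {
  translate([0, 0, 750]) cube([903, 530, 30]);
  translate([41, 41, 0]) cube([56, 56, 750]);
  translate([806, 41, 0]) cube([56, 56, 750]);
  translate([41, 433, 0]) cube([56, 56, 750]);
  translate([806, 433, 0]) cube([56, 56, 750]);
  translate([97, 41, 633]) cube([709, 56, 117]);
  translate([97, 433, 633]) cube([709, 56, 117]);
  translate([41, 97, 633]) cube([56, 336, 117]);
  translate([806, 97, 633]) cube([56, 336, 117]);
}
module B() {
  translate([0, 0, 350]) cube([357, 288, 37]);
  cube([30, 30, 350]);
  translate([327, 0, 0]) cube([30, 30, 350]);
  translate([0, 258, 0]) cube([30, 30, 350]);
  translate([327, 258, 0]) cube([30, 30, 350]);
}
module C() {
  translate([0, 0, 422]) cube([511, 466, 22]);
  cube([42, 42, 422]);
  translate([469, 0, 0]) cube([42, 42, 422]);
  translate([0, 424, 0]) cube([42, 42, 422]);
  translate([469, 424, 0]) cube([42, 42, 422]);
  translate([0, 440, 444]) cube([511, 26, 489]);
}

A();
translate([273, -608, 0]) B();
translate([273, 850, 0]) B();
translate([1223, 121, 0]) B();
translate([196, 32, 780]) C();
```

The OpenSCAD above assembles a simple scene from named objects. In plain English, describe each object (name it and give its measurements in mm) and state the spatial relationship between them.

A is a table with a 903×530 mm rectangular top, 30 mm thick, top surface at z = 780 mm, supported by four 56×56 mm square legs, each inset 41 mm from the nearest pair of top edges, running from the floor. Four apron rails, 56 mm thick and 117 mm tall, run between adjacent legs with their top edges flush with the underside of the top and their outer faces flush with the legs' outer faces.

B is a four-legged stool. The seat is a 357×288×37 mm slab whose top surface is at z = 387 mm; four square legs, each 30×30 mm in cross-section, run from the floor (z = 0) to the underside of the seat, each flush with a corner of the seat.

C is a chair: 511×466 mm seat, 22 mm thick, top at z = 444 mm, on four 42 mm square corner legs flush with the seat edges. A 26 mm thick backrest slab spans the full seat width, extending 489 mm above the seat top, its back face flush with the seat's +y edge.

Three stools sit around the table at the −y, +y, +x sides. The chair is on top of the table, centred.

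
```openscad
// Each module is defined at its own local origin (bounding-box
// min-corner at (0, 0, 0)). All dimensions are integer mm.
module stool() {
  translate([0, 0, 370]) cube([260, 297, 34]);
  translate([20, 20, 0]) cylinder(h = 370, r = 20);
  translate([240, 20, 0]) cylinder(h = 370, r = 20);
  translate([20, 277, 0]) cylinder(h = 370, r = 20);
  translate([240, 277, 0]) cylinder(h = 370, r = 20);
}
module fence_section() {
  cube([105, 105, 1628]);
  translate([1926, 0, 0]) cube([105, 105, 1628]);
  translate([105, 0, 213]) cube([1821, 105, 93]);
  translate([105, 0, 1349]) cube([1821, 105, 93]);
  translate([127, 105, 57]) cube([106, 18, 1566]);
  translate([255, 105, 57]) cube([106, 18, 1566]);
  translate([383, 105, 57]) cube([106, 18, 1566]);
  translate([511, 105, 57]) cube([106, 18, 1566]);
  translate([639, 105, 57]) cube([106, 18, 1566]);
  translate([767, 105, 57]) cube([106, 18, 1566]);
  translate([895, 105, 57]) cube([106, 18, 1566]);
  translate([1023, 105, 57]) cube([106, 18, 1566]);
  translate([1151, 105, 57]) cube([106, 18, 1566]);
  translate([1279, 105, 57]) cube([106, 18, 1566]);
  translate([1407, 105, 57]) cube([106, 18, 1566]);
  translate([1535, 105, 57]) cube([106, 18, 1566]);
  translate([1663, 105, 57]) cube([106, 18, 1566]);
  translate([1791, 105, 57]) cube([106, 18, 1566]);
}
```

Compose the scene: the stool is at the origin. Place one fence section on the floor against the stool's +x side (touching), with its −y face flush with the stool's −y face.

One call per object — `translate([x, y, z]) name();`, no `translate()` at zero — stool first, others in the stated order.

stool();
translate([260, 0, 0]) fence_section();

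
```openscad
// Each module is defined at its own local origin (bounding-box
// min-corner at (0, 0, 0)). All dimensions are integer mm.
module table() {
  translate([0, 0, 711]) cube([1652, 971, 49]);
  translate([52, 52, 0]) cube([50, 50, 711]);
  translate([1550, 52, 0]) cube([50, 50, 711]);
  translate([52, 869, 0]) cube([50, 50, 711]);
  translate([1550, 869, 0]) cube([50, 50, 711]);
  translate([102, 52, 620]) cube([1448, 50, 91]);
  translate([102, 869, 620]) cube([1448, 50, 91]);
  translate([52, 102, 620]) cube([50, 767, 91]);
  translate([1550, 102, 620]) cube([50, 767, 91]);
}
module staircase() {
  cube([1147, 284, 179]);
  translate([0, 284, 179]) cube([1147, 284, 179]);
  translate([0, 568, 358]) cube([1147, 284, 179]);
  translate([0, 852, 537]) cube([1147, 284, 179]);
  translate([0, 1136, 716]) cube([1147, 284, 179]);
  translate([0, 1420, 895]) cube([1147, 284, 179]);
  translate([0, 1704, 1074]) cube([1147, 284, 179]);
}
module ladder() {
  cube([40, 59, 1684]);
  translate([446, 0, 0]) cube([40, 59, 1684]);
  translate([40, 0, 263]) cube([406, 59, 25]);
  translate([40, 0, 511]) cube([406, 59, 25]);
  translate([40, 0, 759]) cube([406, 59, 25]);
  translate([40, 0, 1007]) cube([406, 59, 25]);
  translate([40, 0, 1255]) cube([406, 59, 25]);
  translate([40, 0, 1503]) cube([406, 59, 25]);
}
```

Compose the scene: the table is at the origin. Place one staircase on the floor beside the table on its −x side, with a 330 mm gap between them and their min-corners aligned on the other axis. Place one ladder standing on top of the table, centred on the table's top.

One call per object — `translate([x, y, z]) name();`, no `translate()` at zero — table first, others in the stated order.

table();
translate([-1477, 0, 0]) staircase();
translate([583, 456, 760]) ladder();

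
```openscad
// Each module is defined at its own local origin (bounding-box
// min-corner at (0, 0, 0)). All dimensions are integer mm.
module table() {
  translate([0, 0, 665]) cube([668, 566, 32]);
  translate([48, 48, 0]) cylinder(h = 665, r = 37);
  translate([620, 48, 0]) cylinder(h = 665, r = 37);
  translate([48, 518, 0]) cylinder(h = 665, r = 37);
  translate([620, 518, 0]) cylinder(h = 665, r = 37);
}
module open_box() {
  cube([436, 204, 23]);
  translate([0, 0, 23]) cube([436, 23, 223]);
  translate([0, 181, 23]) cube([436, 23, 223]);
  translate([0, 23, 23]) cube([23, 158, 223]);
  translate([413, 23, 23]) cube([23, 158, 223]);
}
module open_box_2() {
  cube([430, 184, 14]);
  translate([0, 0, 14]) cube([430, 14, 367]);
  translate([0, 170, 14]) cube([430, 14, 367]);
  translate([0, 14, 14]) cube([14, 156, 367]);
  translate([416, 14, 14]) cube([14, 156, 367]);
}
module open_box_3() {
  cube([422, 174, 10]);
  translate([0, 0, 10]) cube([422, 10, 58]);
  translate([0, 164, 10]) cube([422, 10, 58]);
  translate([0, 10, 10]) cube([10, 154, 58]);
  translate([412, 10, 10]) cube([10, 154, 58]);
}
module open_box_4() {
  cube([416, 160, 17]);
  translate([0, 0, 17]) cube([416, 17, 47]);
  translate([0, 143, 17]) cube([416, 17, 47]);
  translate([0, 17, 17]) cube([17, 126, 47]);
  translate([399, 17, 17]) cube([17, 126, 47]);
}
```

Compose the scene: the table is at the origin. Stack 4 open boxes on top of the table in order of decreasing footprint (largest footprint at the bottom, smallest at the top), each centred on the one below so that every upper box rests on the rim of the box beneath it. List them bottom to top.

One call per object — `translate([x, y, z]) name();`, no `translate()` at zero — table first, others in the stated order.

table();
translate([116, 181, 697]) open_box();
translate([119, 191, 943]) open_box_2();
translate([123, 196, 1324]) open_box_3();
translate([126, 203, 1392]) open_box_4();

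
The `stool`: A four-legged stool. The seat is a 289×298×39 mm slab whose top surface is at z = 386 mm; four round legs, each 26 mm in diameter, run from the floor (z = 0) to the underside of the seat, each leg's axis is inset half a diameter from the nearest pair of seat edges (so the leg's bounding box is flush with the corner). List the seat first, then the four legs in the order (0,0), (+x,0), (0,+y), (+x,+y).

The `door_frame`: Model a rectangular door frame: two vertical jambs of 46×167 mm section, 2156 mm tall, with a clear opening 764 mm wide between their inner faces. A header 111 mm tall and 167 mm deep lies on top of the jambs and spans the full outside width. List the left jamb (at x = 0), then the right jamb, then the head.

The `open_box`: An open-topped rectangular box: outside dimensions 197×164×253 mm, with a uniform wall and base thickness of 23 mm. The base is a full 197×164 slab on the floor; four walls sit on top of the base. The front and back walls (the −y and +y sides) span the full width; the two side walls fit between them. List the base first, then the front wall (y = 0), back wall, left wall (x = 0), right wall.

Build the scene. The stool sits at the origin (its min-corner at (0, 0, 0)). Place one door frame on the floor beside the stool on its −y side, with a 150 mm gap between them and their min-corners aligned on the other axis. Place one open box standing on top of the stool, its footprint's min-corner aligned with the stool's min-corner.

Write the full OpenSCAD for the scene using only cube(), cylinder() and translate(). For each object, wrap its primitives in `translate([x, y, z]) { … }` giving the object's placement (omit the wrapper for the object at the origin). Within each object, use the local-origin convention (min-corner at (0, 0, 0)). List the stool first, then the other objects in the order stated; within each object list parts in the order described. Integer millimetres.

translate([0, 0, 347]) cube([289, 298, 39]);
translate([13, 13, 0]) cylinder(h = 347, r = 13);
translate([276, 13, 0]) cylinder(h = 347, r = 13);
translate([13, 285, 0]) cylinder(h = 347, r = 13);
translate([276, 285, 0]) cylinder(h = 347, r = 13);
translate([0, -317, 0]) {
  cube([46, 167, 2156]);
  translate([810, 0, 0]) cube([46, 167, 2156]);
  translate([0, 0, 2156]) cube([856, 167, 111]);
}
translate([0, 0, 386]) {
  cube([197, 164, 23]);
  translate([0, 0, 23]) cube([197, 23, 230]);
  translate([0, 141, 23]) cube([197, 23, 230]);
  translate([0, 23, 23]) cube([23, 118, 230]);
  translate([174, 23, 23]) cube([23, 118, 230]);
}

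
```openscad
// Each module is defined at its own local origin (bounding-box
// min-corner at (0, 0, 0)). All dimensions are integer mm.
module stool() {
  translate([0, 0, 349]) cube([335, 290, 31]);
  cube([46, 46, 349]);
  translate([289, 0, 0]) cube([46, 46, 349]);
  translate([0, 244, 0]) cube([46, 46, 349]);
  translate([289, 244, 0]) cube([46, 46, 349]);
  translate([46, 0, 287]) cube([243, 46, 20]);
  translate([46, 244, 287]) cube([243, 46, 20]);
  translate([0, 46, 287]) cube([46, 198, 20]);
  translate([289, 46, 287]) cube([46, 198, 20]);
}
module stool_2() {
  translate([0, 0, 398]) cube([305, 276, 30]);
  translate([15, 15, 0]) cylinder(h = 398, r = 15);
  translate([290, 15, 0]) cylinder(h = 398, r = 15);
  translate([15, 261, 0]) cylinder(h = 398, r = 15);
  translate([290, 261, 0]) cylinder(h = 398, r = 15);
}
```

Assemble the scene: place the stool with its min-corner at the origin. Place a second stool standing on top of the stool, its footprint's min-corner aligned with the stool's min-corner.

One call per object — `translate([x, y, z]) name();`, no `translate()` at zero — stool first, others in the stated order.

stool();
translate([0, 0, 380]) stool_2();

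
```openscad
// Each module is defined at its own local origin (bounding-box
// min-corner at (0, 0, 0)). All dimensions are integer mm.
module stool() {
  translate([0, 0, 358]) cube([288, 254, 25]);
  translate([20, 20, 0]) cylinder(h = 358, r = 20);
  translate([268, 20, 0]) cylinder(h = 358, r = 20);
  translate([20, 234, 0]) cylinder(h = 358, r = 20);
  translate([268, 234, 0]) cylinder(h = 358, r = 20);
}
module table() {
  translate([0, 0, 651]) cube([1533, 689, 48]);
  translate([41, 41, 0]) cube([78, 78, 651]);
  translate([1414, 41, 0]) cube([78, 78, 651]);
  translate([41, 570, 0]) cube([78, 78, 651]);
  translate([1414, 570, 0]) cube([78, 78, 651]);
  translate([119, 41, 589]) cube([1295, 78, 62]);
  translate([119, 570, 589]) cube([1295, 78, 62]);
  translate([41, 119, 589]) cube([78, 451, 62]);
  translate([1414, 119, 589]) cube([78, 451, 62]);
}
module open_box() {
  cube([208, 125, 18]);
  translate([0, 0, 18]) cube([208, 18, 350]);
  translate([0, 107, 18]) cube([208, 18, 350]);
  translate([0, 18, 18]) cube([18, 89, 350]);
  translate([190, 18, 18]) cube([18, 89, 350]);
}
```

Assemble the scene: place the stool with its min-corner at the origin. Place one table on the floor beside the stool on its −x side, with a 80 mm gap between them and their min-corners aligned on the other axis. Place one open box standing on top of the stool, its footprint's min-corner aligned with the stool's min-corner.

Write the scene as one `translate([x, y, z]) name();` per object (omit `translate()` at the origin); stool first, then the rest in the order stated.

stool();
translate([-1613, 0, 0]) table();
translate([0, 0, 383]) open_box();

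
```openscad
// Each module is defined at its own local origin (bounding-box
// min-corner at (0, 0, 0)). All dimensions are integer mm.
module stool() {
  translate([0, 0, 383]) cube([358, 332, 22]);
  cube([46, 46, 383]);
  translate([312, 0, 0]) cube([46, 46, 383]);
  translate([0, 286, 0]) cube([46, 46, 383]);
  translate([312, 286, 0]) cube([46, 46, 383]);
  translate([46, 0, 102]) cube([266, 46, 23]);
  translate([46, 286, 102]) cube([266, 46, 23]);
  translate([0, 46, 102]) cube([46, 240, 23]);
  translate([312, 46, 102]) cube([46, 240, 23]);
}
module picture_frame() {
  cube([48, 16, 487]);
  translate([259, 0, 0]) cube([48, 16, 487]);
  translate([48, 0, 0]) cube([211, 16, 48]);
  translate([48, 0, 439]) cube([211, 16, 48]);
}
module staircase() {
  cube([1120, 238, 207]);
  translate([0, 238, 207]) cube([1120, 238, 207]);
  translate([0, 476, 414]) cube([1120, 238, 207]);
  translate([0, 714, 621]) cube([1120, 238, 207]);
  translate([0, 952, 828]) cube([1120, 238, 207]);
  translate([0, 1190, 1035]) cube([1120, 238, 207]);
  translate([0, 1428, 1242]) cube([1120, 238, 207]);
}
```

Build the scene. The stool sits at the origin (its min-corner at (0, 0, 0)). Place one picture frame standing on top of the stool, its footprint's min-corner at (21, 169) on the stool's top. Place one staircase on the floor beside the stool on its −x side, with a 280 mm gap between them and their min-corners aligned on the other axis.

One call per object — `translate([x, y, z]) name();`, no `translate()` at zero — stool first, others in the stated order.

stool();
translate([21, 169, 405]) picture_frame();
translate([-1400, 0, 0]) staircase();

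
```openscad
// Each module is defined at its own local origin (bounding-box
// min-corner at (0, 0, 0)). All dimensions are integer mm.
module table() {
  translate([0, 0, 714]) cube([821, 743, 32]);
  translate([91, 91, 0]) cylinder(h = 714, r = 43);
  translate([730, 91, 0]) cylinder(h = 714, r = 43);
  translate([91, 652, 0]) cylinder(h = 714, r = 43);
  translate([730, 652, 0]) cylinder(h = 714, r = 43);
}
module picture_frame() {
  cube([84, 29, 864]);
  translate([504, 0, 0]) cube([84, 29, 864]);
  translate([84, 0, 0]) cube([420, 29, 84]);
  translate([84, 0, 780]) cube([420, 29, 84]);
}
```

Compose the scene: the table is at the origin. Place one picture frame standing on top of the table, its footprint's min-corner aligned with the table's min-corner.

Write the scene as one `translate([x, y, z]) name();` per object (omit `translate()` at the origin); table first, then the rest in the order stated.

table();
translate([0, 0, 746]) picture_frame();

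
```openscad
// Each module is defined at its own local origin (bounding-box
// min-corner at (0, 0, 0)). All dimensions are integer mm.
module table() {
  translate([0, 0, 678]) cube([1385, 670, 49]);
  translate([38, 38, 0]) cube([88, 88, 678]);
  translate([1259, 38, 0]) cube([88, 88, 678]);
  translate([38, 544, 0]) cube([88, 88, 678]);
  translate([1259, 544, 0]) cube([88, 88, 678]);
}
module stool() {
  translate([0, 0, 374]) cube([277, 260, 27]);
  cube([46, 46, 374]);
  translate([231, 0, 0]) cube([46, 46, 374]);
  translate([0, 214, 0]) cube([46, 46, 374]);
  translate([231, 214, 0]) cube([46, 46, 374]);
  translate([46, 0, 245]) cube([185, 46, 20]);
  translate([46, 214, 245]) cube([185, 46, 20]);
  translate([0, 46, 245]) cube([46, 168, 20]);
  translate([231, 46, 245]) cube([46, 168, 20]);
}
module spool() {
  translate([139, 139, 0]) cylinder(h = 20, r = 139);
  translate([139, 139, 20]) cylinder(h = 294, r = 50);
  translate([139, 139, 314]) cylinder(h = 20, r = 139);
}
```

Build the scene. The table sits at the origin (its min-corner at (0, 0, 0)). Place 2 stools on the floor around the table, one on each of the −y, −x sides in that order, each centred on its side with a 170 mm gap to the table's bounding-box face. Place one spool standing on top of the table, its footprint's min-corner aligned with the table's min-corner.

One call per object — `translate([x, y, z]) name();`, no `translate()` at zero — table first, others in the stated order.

table();
translate([554, -430, 0]) stool();
translate([-447, 205, 0]) stool();
translate([0, 0, 727]) spool();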